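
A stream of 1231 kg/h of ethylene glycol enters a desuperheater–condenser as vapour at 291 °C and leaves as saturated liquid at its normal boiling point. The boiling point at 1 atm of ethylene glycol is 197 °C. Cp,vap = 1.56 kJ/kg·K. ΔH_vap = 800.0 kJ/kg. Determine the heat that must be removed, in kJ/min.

Q_c = 19400 kJ/min

vapour 291→197 °C: -146.64 kJ/kg
condensation at 197 °C: -800 kJ/kg
Δh = -146.64 + -800 = -946.64 kJ/kg
Q = ṁ·Δh = 1231 kg/h × -946.64 kJ/kg = -1.1653e+06 kJ/h
|Q| = 323.7 kW = 19422 kJ/min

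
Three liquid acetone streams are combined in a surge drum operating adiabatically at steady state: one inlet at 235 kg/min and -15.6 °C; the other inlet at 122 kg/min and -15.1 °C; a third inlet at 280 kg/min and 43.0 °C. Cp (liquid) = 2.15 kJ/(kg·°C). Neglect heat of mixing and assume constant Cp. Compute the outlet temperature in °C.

T_out = 10.3 °C

Adiabatic, steady state ⇒ Σ ṁᵢCp,ᵢ(T_out − Tᵢ) = 0
T_out = Σ ṁᵢCp,ᵢTᵢ / Σ ṁᵢCp,ᵢ
      = 14043 / 1369.5 = 10.254 °C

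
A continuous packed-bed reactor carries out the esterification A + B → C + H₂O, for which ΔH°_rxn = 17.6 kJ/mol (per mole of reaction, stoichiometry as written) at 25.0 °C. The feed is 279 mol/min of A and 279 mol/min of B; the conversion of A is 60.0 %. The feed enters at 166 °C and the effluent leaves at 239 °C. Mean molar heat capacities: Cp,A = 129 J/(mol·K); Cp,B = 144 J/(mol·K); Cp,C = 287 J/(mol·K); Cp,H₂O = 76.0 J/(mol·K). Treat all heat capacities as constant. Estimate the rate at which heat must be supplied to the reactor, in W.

Extent of reaction ξ = 0.600 × 279 = 167.4 mol/min
Reaction term: ξ·ΔH°_rxn = 167.4 × 17.6 = 2946.2 kJ/min
Sensible, feed 166→25 °C: -10740 kJ/min
Outlet flows (mol/min): A 111.6, B 111.6, C 167.4, H₂O 167.4
Sensible, products 25→239 °C: 19524 kJ/min
Q = ΔH = 11731 kJ/min = 195.51 kW
Heat supplied = 195510 W

Q_in = 196000 W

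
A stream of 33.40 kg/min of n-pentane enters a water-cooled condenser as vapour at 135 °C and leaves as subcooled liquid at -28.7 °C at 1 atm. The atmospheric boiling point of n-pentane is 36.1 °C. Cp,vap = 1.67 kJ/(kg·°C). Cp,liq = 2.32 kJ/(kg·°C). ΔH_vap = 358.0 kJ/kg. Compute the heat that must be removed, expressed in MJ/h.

vapour 135→36.1 °C: -165.16 kJ/kg
condensation at 36.1 °C: -358 kJ/kg
liquid 36.1→-28.7 °C: -150.34 kJ/kg
Δh = -165.16 + -358 + -150.34 = -673.5 kJ/kg
Q = ṁ·Δh = 33.40 kg/min × -673.5 kJ/kg = -22495 kJ/min
|Q| = 374.91 kW = 1349.7 MJ/h

Q_c = 1350 MJ/h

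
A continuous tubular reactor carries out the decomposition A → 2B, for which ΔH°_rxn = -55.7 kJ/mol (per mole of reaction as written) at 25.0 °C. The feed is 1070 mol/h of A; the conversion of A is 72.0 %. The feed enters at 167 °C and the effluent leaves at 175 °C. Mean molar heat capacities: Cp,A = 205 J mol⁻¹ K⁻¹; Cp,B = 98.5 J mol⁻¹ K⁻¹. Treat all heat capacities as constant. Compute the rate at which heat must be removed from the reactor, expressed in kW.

Extent of reaction ξ = 0.720 × 1070 = 770.4 mol/h
Reaction term: ξ·ΔH°_rxn = 770.4 × -55.7 = -42911 kJ/h
Sensible, feed 167→25 °C: -31148 kJ/h
Outlet flows (mol/h): A 299.6, B 1540.8
Sensible, products 25→175 °C: 31978 kJ/h
Q = ΔH = -42081 kJ/h = -11.689 kW
Heat removed = 11.689 kW

Q_out = 11.7 kW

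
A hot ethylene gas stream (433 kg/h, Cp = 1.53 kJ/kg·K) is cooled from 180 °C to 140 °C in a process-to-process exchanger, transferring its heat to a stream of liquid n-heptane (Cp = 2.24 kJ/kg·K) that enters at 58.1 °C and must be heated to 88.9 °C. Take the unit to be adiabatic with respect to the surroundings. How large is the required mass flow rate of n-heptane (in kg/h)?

ṁ_c = 384 kg/h

Heat released by hot stream: Q = 433 × 1.53 × (180 − 140) = 26500 kJ/h
Energy balance on cold side (adiabatic exchanger): Q = ṁ_c·Cp_c·(T_c,out − T_c,in)
ṁ_c = 26500 / [2.24 × (88.9 − 58.1)] = 384.1 kg/h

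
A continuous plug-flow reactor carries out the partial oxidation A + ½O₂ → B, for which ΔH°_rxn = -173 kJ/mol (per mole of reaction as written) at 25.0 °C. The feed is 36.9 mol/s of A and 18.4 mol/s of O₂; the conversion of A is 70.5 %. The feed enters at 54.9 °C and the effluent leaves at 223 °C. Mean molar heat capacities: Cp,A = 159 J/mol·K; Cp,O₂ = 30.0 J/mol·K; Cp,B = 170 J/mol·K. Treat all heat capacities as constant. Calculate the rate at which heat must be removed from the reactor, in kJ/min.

Q_out = 207000 kJ/min

Extent of reaction ξ = 0.705 × 36.9 = 26.014 mol/s
Reaction term: ξ·ΔH°_rxn = 26.014 × -173 = -4500.5 kJ/s
Sensible, feed 54.9→25 °C: -191.93 kJ/s
Outlet flows (mol/s): A 10.886, O₂ 5.3927, B 26.014
Sensible, products 25→223 °C: 1250.4 kJ/s
Q = ΔH = -3442.1 kJ/s = -3442.1 kW
Heat removed = 206520 kJ/min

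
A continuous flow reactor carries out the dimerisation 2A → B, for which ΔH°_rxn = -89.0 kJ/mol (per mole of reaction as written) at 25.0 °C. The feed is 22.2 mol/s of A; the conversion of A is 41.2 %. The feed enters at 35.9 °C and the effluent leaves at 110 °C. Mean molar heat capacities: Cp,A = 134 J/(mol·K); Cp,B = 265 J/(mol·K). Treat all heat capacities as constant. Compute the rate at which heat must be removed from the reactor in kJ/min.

Q_out = 11300 kJ/min

Extent of reaction ξ = 0.412 × 22.2 / 2 = 4.5732 mol/s
Reaction term: ξ·ΔH°_rxn = 4.5732 × -89.0 = -407.01 kJ/s
Sensible, feed 35.9→25 °C: -32.425 kJ/s
Outlet flows (mol/s): A 13.054, B 4.5732
Sensible, products 25→110 °C: 251.69 kJ/s
Q = ΔH = -187.75 kJ/s = -187.75 kW
Heat removed = 11265 kJ/min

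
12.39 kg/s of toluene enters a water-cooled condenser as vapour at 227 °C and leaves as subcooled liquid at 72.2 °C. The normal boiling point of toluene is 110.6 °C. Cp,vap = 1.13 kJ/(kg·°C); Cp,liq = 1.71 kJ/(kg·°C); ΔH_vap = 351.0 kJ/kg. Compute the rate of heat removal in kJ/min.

Q_c = 408000 kJ/min

vapour 227→110.6 °C: -131.53 kJ/kg
condensation at 110.6 °C: -351 kJ/kg
liquid 110.6→72.2 °C: -65.664 kJ/kg
Δh = -131.53 + -351 + -65.664 = -548.2 kJ/kg
Q = ṁ·Δh = 12.39 kg/s × -548.2 kJ/kg = -6792.1 kJ/s
|Q| = 6792.1 kW = 407530 kJ/min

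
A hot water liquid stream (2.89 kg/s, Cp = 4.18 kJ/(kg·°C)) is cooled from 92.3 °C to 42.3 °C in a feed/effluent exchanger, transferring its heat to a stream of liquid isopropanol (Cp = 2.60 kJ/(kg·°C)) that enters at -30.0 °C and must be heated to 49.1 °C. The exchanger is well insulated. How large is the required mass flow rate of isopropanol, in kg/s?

ṁ_c = 2.94 kg/s

Heat released by hot stream: Q = 2.89 × 4.18 × (92.3 − 42.3) = 604.01 kJ/s
Energy balance on cold side (adiabatic exchanger): Q = ṁ_c·Cp_c·(T_c,out − T_c,in)
ṁ_c = 604.01 / [2.60 × (49.1 − -30.0)] = 2.9369 kg/s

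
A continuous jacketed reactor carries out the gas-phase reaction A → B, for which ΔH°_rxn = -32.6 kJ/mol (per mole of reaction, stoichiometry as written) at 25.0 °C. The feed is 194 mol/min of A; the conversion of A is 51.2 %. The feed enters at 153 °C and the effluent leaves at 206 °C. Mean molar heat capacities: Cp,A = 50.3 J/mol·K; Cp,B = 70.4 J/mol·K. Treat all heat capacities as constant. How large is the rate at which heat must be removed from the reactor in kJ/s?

Extent of reaction ξ = 0.512 × 194 = 99.328 mol/min
Reaction term: ξ·ΔH°_rxn = 99.328 × -32.6 = -3238.1 kJ/min
Sensible, feed 153→25 °C: -1249 kJ/min
Outlet flows (mol/min): A 94.672, B 99.328
Sensible, products 25→206 °C: 2127.6 kJ/min
Q = ΔH = -2359.5 kJ/min = -39.326 kW
Heat removed = 39.326 kJ/s

Q_out = 39.3 kJ/s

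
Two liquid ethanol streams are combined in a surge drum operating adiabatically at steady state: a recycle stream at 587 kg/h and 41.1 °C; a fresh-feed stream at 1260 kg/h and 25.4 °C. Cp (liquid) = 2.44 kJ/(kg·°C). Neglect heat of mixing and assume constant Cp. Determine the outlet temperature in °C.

T_out = 30.4 °C

Adiabatic, steady state ⇒ Σ ṁᵢCp,ᵢ(T_out − Tᵢ) = 0
T_out = Σ ṁᵢCp,ᵢTᵢ / Σ ṁᵢCp,ᵢ
      = 136960 / 4506.7 = 30.39 °C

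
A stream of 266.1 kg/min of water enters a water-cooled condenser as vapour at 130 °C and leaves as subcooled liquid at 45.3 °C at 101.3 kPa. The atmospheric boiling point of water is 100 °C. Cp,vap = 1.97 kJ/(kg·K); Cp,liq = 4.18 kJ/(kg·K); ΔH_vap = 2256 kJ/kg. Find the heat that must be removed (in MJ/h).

Q_c = 40600 MJ/h

vapour 130→100 °C: -59.1 kJ/kg
condensation at 100 °C: -2256 kJ/kg
liquid 100→45.3 °C: -228.65 kJ/kg
Δh = -59.1 + -2256 + -228.65 = -2543.7 kJ/kg
Q = ṁ·Δh = 266.1 kg/min × -2543.7 kJ/kg = -676890 kJ/min
|Q| = 11282 kW = 40613 MJ/h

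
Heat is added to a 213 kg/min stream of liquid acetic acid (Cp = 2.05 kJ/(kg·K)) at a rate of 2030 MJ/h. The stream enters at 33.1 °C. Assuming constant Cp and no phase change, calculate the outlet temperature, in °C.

Q = 2030 MJ/h = 33833 kJ/min
ΔT = Q/(ṁ·Cp) = 33833/(213×2.05) = 77.484 K
T_out = 33.1 + 77.484 = 110.58 °C

T_out = 111 °C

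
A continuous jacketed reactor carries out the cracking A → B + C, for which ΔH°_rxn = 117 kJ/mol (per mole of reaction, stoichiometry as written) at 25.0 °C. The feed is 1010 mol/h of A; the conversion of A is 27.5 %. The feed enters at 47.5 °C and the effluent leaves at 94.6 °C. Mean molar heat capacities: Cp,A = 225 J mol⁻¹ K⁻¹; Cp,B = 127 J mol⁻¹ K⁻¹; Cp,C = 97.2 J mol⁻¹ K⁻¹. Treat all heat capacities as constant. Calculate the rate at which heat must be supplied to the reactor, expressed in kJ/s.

Q_in = 12.0 kJ/s

Extent of reaction ξ = 0.275 × 1010 = 277.75 mol/h
Reaction term: ξ·ΔH°_rxn = 277.75 × 117 = 32497 kJ/h
Sensible, feed 47.5→25 °C: -5113.1 kJ/h
Outlet flows (mol/h): A 732.25, B 277.75, C 277.75
Sensible, products 25→94.6 °C: 15801 kJ/h
Q = ΔH = 43185 kJ/h = 11.996 kW
Heat supplied = 11.996 kJ/s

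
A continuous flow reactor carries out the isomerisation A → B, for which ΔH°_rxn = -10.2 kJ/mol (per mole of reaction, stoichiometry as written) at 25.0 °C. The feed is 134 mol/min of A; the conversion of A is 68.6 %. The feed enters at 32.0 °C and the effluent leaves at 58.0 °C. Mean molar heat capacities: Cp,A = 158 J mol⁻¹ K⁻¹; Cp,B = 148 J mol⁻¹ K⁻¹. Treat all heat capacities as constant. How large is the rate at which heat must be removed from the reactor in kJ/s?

Q_out = 6.96 kJ/s

Extent of reaction ξ = 0.686 × 134 = 91.924 mol/min
Reaction term: ξ·ΔH°_rxn = 91.924 × -10.2 = -937.62 kJ/min
Sensible, feed 32.0→25 °C: -148.2 kJ/min
Outlet flows (mol/min): A 42.076, B 91.924
Sensible, products 25→58.0 °C: 668.34 kJ/min
Q = ΔH = -417.49 kJ/min = -6.9581 kW
Heat removed = 6.9581 kJ/s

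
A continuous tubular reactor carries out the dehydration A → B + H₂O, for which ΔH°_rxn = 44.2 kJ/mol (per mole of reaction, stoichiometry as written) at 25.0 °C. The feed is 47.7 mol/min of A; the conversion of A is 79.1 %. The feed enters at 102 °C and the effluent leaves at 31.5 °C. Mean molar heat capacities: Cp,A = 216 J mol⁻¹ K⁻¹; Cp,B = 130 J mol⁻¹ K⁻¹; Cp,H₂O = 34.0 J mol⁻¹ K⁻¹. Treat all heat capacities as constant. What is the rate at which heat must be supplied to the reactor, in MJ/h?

Q_in = 55.7 MJ/h

Extent of reaction ξ = 0.791 × 47.7 = 37.731 mol/min
Reaction term: ξ·ΔH°_rxn = 37.731 × 44.2 = 1667.7 kJ/min
Sensible, feed 102→25 °C: -793.35 kJ/min
Outlet flows (mol/min): A 9.9693, B 37.731, H₂O 37.731
Sensible, products 25→31.5 °C: 54.218 kJ/min
Q = ΔH = 928.57 kJ/min = 15.476 kW
Heat supplied = 55.714 MJ/h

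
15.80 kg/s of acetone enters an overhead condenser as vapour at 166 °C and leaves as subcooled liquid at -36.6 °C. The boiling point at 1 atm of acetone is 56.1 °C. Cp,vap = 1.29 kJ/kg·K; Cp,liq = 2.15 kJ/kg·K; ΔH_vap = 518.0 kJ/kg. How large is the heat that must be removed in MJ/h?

vapour 166→56.1 °C: -141.77 kJ/kg
condensation at 56.1 °C: -518 kJ/kg
liquid 56.1→-36.6 °C: -199.31 kJ/kg
Δh = -141.77 + -518 + -199.31 = -859.08 kJ/kg
Q = ṁ·Δh = 15.80 kg/s × -859.08 kJ/kg = -13573 kJ/s
|Q| = 13573 kW = 48864 MJ/h

Q_c = 48900 MJ/h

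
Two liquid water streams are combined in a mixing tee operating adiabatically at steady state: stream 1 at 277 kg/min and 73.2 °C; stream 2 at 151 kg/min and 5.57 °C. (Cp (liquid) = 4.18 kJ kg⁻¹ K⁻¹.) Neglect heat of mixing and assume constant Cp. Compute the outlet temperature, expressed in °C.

Energy balance with Q = 0: Σ ṁᵢCp,ᵢ(T_out − Tᵢ) = 0
T_out = Σ ṁᵢCp,ᵢTᵢ / Σ ṁᵢCp,ᵢ
      = 88271 / 1789 = 49.34 °C

T_out = 49.3 °C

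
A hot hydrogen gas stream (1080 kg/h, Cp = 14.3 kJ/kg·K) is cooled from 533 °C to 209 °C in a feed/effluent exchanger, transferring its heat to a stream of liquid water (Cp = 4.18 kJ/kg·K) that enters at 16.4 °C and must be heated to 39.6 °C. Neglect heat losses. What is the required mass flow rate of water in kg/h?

Heat released by hot stream: Q = 1080 × 14.3 × (533 − 209) = 5.0039e+06 kJ/h
Energy balance on cold side (adiabatic exchanger): Q = ṁ_c·Cp_c·(T_c,out − T_c,in)
ṁ_c = 5.0039e+06 / [4.18 × (39.6 − 16.4)] = 51599 kg/h

ṁ_c = 51600 kg/h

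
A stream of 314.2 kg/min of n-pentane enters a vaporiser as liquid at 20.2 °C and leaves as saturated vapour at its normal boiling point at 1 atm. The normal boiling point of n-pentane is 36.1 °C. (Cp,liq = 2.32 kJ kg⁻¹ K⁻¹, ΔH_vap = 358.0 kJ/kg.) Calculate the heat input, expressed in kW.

Q = 2070 kW

liquid 20.2→36.1 °C: 36.888 kJ/kg
vaporisation at 36.1 °C: 358 kJ/kg
Δh = 36.888 + 358 = 394.89 kJ/kg
Q = ṁ·Δh = 314.2 kg/min × 394.89 kJ/kg = 124070 kJ/min
|Q| = 2067.9 kW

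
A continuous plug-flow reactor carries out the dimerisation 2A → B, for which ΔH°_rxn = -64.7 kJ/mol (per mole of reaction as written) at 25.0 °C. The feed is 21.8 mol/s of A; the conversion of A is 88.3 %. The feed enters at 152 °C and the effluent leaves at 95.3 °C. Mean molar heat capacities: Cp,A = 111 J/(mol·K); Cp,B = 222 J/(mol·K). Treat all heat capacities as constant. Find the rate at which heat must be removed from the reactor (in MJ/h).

Q_out = 2740 MJ/h

Extent of reaction ξ = 0.883 × 21.8 / 2 = 9.6247 mol/s
Reaction term: ξ·ΔH°_rxn = 9.6247 × -64.7 = -622.72 kJ/s
Sensible, feed 152→25 °C: -307.31 kJ/s
Outlet flows (mol/s): A 2.5506, B 9.6247
Sensible, products 25→95.3 °C: 170.11 kJ/s
Q = ΔH = -759.92 kJ/s = -759.92 kW
Heat removed = 2735.7 MJ/h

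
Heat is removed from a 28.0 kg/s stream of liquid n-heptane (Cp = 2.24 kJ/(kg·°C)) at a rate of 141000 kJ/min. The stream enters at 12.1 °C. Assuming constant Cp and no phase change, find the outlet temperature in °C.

Q = 141000 kJ/min = 2350 kJ/s
ΔT = Q/(ṁ·Cp) = 2350/(28.0×2.24) = 37.468 K
T_out = 12.1 − 37.468 = -25.368 °C

T_out = -25.4 °C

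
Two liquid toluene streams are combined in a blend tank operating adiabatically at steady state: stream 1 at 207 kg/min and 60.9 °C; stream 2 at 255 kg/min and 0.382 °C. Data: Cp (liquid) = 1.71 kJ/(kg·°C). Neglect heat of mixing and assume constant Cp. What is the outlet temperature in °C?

Adiabatic, steady state ⇒ Σ ṁᵢCp,ᵢ(T_out − Tᵢ) = 0
Σ ṁᵢCp,ᵢTᵢ = 207×1.71×60.9 + 255×1.71×0.382 = 21723
Σ ṁᵢCp,ᵢ = 207×1.71 + 255×1.71 = 790.02
T_out = 21723 / 790.02 = 27.497 °C

T_out = 27.5 °C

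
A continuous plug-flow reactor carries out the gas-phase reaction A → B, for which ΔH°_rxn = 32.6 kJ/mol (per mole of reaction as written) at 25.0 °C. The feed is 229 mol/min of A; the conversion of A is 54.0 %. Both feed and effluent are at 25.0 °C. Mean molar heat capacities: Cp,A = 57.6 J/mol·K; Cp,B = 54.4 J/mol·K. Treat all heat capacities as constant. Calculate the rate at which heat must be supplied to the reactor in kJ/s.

Q_in = 67.2 kJ/s

Extent of reaction ξ = 0.540 × 229 = 123.66 mol/min
Reaction term: ξ·ΔH°_rxn = 123.66 × 32.6 = 4031.3 kJ/min
Q = ΔH = 4031.3 kJ/min = 67.189 kW
Heat supplied = 67.189 kJ/s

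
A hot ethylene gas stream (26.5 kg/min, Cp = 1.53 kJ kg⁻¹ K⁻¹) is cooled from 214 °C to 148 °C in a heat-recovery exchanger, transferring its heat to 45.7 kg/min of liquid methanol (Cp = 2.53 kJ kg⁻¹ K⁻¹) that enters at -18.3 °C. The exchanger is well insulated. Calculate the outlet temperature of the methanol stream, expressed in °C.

Heat released by hot stream: Q = 26.5 × 1.53 × (214 − 148) = 2676 kJ/min
Energy balance on cold side (adiabatic exchanger): Q = ṁ_c·Cp_c·(T_c,out − T_c,in)
T_c,out = -18.3 + 2676/(45.7 × 2.53) = 4.8443 °C

T_c,out = 4.84 °C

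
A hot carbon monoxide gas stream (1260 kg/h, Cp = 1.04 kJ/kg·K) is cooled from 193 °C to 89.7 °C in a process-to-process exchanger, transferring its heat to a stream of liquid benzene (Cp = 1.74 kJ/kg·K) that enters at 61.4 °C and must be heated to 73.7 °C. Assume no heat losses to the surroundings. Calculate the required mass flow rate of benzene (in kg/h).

Heat released by hot stream: Q = 1260 × 1.04 × (193 − 89.7) = 135360 kJ/h
Energy balance on cold side (adiabatic exchanger): Q = ṁ_c·Cp_c·(T_c,out − T_c,in)
ṁ_c = 135360 / [1.74 × (73.7 − 61.4)] = 6324.8 kg/h

ṁ_c = 6320 kg/h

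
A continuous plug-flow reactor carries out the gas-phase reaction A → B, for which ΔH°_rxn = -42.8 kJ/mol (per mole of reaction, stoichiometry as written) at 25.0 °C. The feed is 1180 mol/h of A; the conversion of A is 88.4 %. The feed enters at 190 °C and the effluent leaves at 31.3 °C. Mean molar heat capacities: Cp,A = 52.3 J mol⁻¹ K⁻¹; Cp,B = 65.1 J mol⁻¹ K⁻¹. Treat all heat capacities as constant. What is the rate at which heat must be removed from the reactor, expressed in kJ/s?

Extent of reaction ξ = 0.884 × 1180 = 1043.1 mol/h
Reaction term: ξ·ΔH°_rxn = 1043.1 × -42.8 = -44646 kJ/h
Sensible, feed 190→25 °C: -10183 kJ/h
Outlet flows (mol/h): A 136.88, B 1043.1
Sensible, products 25→31.3 °C: 472.92 kJ/h
Q = ΔH = -54355 kJ/h = -15.099 kW
Heat removed = 15.099 kJ/s

Q_out = 15.1 kJ/s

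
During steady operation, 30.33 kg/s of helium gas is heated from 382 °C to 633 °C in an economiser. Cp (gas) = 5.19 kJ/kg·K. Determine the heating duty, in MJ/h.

Q = ṁ·Cp·ΔT = 30.33 × 5.19 × (633 − 382) = 39511 kJ/s
Heating duty = 142240 MJ/h

Q = 142000 MJ/h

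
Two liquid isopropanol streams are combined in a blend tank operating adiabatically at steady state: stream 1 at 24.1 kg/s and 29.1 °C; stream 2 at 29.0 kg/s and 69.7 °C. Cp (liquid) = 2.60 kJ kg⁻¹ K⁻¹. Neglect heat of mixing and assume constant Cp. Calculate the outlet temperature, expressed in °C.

T_out = 51.3 °C

Adiabatic, steady state ⇒ Σ ṁᵢCp,ᵢ(T_out − Tᵢ) = 0
T_out = Σ ṁᵢCp,ᵢTᵢ / Σ ṁᵢCp,ᵢ
      = 7078.8 / 138.06 = 51.273 °C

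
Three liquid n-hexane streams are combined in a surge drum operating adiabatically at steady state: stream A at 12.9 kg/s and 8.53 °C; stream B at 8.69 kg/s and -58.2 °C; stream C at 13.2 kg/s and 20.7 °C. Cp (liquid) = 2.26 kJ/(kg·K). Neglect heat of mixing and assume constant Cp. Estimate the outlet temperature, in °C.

T_out = -3.52 °C

No heat crosses the boundary, so H_out = H_in.
Σ ṁᵢCp,ᵢTᵢ = 12.9×2.26×8.53 + 8.69×2.26×-58.2 + 13.2×2.26×20.7 = -276.81
Σ ṁᵢCp,ᵢ = 12.9×2.26 + 8.69×2.26 + 13.2×2.26 = 78.625
T_out = -276.81 / 78.625 = -3.5206 °C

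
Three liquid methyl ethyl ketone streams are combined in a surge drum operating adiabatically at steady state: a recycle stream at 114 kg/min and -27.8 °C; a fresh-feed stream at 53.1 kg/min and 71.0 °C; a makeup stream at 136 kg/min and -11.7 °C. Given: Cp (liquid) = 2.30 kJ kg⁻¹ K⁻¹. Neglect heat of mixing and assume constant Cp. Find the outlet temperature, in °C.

T_out = -3.27 °C

No heat crosses the boundary, so H_out = H_in.
Σ ṁᵢCp,ᵢTᵢ = 114×2.30×-27.8 + 53.1×2.30×71.0 + 136×2.30×-11.7 = -2277.7
Σ ṁᵢCp,ᵢ = 114×2.30 + 53.1×2.30 + 136×2.30 = 697.13
T_out = -2277.7 / 697.13 = -3.2672 °C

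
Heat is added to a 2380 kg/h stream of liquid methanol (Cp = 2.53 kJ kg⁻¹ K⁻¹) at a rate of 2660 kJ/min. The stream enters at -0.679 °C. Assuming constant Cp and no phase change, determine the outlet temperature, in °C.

T_out = 25.8 °C

Q = 2660 kJ/min = 159600 kJ/h
ΔT = Q/(ṁ·Cp) = 159600/(2380×2.53) = 26.505 K
T_out = -0.679 + 26.505 = 25.826 °C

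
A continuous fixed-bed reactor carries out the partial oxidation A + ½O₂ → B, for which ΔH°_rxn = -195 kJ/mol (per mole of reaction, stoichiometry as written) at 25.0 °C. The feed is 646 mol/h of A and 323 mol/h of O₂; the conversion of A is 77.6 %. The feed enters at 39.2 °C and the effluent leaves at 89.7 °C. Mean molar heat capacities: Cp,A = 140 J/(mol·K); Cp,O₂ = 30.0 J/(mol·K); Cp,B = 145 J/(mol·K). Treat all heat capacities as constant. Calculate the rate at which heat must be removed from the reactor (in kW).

Q_out = 25.8 kW

Extent of reaction ξ = 0.776 × 646 = 501.3 mol/h
Reaction term: ξ·ΔH°_rxn = 501.3 × -195 = -97753 kJ/h
Sensible, feed 39.2→25 °C: -1421.8 kJ/h
Outlet flows (mol/h): A 144.7, O₂ 72.352, B 501.3
Sensible, products 25→89.7 °C: 6154.1 kJ/h
Q = ΔH = -93020 kJ/h = -25.839 kW
Heat removed = 25.839 kW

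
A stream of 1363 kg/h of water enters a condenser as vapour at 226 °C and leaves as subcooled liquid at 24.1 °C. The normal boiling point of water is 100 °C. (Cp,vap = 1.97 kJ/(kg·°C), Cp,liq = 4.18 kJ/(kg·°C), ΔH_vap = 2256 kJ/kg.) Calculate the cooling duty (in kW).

vapour 226→100 °C: -248.22 kJ/kg
condensation at 100 °C: -2256 kJ/kg
liquid 100→24.1 °C: -317.26 kJ/kg
Δh = -248.22 + -2256 + -317.26 = -2821.5 kJ/kg
Q = ṁ·Δh = 1363 kg/h × -2821.5 kJ/kg = -3.8457e+06 kJ/h
|Q| = 1068.2 kW

Q_c = 1070 kW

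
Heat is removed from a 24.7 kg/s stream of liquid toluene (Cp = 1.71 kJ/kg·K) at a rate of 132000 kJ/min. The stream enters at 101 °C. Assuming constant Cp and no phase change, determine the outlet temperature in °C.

Q = 132000 kJ/min = 2200 kJ/s
ΔT = Q/(ṁ·Cp) = 2200/(24.7×1.71) = 52.087 K
T_out = 101 − 52.087 = 48.913 °C

T_out = 48.9 °C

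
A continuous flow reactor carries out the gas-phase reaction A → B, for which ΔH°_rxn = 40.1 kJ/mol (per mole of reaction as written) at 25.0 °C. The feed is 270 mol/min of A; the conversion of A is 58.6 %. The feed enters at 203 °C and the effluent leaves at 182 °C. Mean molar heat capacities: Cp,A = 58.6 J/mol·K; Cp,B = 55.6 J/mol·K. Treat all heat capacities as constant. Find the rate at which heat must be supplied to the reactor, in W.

Extent of reaction ξ = 0.586 × 270 = 158.22 mol/min
Reaction term: ξ·ΔH°_rxn = 158.22 × 40.1 = 6344.6 kJ/min
Sensible, feed 203→25 °C: -2816.3 kJ/min
Outlet flows (mol/min): A 111.78, B 158.22
Sensible, products 25→182 °C: 2409.5 kJ/min
Q = ΔH = 5937.8 kJ/min = 98.964 kW
Heat supplied = 98964 W

Q_in = 99000 W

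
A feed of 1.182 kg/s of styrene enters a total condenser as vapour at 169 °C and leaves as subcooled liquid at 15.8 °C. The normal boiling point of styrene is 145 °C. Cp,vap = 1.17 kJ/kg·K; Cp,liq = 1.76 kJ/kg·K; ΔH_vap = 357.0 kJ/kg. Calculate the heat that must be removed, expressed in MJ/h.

Q_c = 2610 MJ/h

vapour 169→145 °C: -28.08 kJ/kg
condensation at 145 °C: -357 kJ/kg
liquid 145→15.8 °C: -227.39 kJ/kg
Δh = -28.08 + -357 + -227.39 = -612.47 kJ/kg
Q = ṁ·Δh = 1.182 kg/s × -612.47 kJ/kg = -723.94 kJ/s
|Q| = 723.94 kW = 2606.2 MJ/h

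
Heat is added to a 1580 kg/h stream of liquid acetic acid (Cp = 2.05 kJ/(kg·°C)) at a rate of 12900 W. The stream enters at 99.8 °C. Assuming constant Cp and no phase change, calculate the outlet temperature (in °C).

Q = 12900 W = 46440 kJ/h
ΔT = Q/(ṁ·Cp) = 46440/(1580×2.05) = 14.338 K
T_out = 99.8 + 14.338 = 114.14 °C

T_out = 114 °C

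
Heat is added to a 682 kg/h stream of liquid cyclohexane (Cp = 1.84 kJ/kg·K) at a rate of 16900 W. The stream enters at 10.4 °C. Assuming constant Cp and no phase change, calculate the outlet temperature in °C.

T_out = 58.9 °C

Q = 16900 W = 60840 kJ/h
ΔT = Q/(ṁ·Cp) = 60840/(682×1.84) = 48.483 K
T_out = 10.4 + 48.483 = 58.883 °C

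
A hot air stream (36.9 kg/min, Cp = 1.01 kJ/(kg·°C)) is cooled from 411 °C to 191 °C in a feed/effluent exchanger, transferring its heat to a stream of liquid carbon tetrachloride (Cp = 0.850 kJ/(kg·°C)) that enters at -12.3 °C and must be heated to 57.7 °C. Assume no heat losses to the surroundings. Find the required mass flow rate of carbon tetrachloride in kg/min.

ṁ_c = 138 kg/min

Heat released by hot stream: Q = 36.9 × 1.01 × (411 − 191) = 8199.2 kJ/min
Energy balance on cold side (adiabatic exchanger): Q = ṁ_c·Cp_c·(T_c,out − T_c,in)
ṁ_c = 8199.2 / [0.850 × (57.7 − -12.3)] = 137.8 kg/min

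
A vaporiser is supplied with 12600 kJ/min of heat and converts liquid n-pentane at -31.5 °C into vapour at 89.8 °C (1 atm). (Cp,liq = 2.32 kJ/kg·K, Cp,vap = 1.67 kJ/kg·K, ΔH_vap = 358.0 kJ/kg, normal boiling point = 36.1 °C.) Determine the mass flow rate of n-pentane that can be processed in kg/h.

ṁ = 1250 kg/h

Δh = 2.32×(36.1−-31.5) + 358.0 + 1.67×(89.8−36.1) = 604.51 kJ/kg
Q = 12600 kJ/min = 210 kJ/s = 756000 kJ/h
ṁ = Q/Δh = 756000 / 604.51 = 1250.6 kg/h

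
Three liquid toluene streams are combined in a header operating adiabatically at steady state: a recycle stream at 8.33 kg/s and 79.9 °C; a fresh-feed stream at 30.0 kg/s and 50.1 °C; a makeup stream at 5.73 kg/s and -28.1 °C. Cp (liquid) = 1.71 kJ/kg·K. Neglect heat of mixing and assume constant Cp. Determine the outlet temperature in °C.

No heat crosses the boundary, so H_out = H_in.
Σ ṁᵢCp,ᵢTᵢ = 8.33×1.71×79.9 + 30.0×1.71×50.1 + 5.73×1.71×-28.1 = 3432.9
Σ ṁᵢCp,ᵢ = 8.33×1.71 + 30.0×1.71 + 5.73×1.71 = 75.343
T_out = 3432.9 / 75.343 = 45.564 °C

T_out = 45.6 °C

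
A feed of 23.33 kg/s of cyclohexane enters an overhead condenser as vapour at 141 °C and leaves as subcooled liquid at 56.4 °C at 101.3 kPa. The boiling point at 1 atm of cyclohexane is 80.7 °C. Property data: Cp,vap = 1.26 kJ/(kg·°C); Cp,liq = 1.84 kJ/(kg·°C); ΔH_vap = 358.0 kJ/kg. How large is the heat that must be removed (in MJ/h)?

Q_c = 40200 MJ/h

vapour 141→80.7 °C: -75.978 kJ/kg
condensation at 80.7 °C: -358 kJ/kg
liquid 80.7→56.4 °C: -44.712 kJ/kg
Δh = -75.978 + -358 + -44.712 = -478.69 kJ/kg
Q = ṁ·Δh = 23.33 kg/s × -478.69 kJ/kg = -11168 kJ/s
|Q| = 11168 kW = 40204 MJ/h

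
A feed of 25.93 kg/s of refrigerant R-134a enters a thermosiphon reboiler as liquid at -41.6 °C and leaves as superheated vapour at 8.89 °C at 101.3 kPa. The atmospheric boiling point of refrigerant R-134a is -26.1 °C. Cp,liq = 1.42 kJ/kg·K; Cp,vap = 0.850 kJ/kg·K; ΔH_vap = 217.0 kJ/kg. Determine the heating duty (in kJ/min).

liquid -41.6→-26.1 °C: 22.01 kJ/kg
vaporisation at -26.1 °C: 217 kJ/kg
vapour -26.1→8.89 °C: 29.742 kJ/kg
Δh = 22.01 + 217 + 29.742 = 268.75 kJ/kg
Q = ṁ·Δh = 25.93 kg/s × 268.75 kJ/kg = 6968.7 kJ/s
|Q| = 6968.7 kW = 418120 kJ/min

Q = 418000 kJ/min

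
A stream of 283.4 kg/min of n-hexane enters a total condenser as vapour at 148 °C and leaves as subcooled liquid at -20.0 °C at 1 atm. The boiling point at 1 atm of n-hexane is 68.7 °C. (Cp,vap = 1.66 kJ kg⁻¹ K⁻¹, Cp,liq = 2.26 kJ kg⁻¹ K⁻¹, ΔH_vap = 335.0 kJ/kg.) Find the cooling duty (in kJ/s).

vapour 148→68.7 °C: -131.64 kJ/kg
condensation at 68.7 °C: -335 kJ/kg
liquid 68.7→-20.0 °C: -200.46 kJ/kg
Δh = -131.64 + -335 + -200.46 = -667.1 kJ/kg
Q = ṁ·Δh = 283.4 kg/min × -667.1 kJ/kg = -189060 kJ/min
|Q| = 3150.9 kW

Q_c = 3150 kJ/s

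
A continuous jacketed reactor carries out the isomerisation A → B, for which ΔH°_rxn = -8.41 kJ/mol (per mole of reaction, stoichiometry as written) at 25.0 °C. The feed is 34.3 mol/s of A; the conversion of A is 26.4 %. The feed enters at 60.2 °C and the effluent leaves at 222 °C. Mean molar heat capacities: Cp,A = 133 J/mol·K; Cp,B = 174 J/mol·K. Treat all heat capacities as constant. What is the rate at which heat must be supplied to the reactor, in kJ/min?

Q_in = 44100 kJ/min

Extent of reaction ξ = 0.264 × 34.3 = 9.0552 mol/s
Reaction term: ξ·ΔH°_rxn = 9.0552 × -8.41 = -76.154 kJ/s
Sensible, feed 60.2→25 °C: -160.58 kJ/s
Outlet flows (mol/s): A 25.245, B 9.0552
Sensible, products 25→222 °C: 971.83 kJ/s
Q = ΔH = 735.1 kJ/s = 735.1 kW
Heat supplied = 44106 kJ/min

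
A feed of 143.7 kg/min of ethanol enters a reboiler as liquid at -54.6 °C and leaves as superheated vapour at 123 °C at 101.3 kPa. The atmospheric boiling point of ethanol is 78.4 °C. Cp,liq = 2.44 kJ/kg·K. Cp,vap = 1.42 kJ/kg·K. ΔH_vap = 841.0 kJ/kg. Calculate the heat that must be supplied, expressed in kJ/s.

liquid -54.6→78.4 °C: 324.52 kJ/kg
vaporisation at 78.4 °C: 841 kJ/kg
vapour 78.4→123 °C: 63.332 kJ/kg
Δh = 324.52 + 841 + 63.332 = 1228.9 kJ/kg
Q = ṁ·Δh = 143.7 kg/min × 1228.9 kJ/kg = 176590 kJ/min
|Q| = 2943.1 kW

Q = 2940 kJ/s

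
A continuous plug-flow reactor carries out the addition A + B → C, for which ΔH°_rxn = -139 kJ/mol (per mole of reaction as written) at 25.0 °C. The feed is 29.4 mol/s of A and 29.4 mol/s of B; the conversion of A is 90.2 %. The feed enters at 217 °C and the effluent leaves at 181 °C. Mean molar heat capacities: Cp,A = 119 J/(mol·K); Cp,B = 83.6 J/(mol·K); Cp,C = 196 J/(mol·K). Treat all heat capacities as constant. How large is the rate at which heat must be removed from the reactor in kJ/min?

Extent of reaction ξ = 0.902 × 29.4 = 26.519 mol/s
Reaction term: ξ·ΔH°_rxn = 26.519 × -139 = -3686.1 kJ/s
Sensible, feed 217→25 °C: -1143.6 kJ/s
Outlet flows (mol/s): A 2.8812, B 2.8812, C 26.519
Sensible, products 25→181 °C: 901.9 kJ/s
Q = ΔH = -3927.8 kJ/s = -3927.8 kW
Heat removed = 235670 kJ/min

Q_out = 236000 kJ/min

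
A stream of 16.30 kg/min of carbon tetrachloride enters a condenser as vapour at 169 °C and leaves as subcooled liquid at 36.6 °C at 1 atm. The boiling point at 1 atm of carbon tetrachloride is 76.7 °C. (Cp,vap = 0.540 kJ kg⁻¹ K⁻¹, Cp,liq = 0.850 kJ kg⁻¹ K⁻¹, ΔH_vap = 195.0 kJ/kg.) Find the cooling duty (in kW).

Q_c = 75.8 kW

vapour 169→76.7 °C: -49.842 kJ/kg
condensation at 76.7 °C: -195 kJ/kg
liquid 76.7→36.6 °C: -34.085 kJ/kg
Δh = -49.842 + -195 + -34.085 = -278.93 kJ/kg
Q = ṁ·Δh = 16.30 kg/min × -278.93 kJ/kg = -4546.5 kJ/min
|Q| = 75.775 kW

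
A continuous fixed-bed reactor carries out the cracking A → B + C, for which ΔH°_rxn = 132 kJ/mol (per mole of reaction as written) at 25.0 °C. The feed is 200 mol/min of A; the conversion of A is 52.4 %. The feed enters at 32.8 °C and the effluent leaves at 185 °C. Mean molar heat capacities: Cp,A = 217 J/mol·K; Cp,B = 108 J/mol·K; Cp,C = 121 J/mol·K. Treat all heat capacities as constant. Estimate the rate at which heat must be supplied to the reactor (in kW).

Q_in = 344 kW

Extent of reaction ξ = 0.524 × 200 = 104.8 mol/min
Reaction term: ξ·ΔH°_rxn = 104.8 × 132 = 13834 kJ/min
Sensible, feed 32.8→25 °C: -338.52 kJ/min
Outlet flows (mol/min): A 95.2, B 104.8, C 104.8
Sensible, products 25→185 °C: 7145.2 kJ/min
Q = ΔH = 20640 kJ/min = 344 kW
Heat supplied = 344 kW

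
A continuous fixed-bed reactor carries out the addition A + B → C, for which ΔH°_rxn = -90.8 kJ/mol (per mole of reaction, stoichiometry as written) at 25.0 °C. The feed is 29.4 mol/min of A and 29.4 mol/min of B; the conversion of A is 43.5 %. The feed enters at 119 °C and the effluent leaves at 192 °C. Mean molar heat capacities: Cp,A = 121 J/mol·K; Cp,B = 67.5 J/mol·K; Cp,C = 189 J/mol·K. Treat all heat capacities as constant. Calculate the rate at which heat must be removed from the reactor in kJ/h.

Extent of reaction ξ = 0.435 × 29.4 = 12.789 mol/min
Reaction term: ξ·ΔH°_rxn = 12.789 × -90.8 = -1161.2 kJ/min
Sensible, feed 119→25 °C: -520.94 kJ/min
Outlet flows (mol/min): A 16.611, B 16.611, C 12.789
Sensible, products 25→192 °C: 926.57 kJ/min
Q = ΔH = -755.61 kJ/min = -12.594 kW
Heat removed = 45337 kJ/h

Q_out = 45300 kJ/h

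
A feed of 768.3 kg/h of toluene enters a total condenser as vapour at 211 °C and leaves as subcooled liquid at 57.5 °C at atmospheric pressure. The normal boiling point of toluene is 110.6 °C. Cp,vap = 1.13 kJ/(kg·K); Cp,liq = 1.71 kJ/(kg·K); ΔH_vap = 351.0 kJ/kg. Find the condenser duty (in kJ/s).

Q_c = 119 kJ/s

vapour 211→110.6 °C: -113.45 kJ/kg
condensation at 110.6 °C: -351 kJ/kg
liquid 110.6→57.5 °C: -90.801 kJ/kg
Δh = -113.45 + -351 + -90.801 = -555.25 kJ/kg
Q = ṁ·Δh = 768.3 kg/h × -555.25 kJ/kg = -426600 kJ/h
|Q| = 118.5 kW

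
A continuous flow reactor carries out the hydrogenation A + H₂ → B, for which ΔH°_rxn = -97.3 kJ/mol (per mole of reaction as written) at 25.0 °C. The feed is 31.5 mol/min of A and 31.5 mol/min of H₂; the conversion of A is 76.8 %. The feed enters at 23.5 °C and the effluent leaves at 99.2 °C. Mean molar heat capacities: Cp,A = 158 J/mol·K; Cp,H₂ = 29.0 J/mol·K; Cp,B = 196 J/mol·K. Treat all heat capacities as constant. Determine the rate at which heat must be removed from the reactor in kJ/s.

Q_out = 31.5 kJ/s

Extent of reaction ξ = 0.768 × 31.5 = 24.192 mol/min
Reaction term: ξ·ΔH°_rxn = 24.192 × -97.3 = -2353.9 kJ/min
Sensible, feed 23.5→25 °C: 8.8358 kJ/min
Outlet flows (mol/min): A 7.308, H₂ 7.308, B 24.192
Sensible, products 25→99.2 °C: 453.23 kJ/min
Q = ΔH = -1891.8 kJ/min = -31.53 kW
Heat removed = 31.53 kJ/s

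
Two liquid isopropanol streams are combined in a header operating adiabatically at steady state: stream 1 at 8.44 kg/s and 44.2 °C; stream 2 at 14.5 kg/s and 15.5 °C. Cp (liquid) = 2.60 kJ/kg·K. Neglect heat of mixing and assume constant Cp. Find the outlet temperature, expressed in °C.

T_out = 26.1 °C

Energy balance with Q = 0: Σ ṁᵢCp,ᵢ(T_out − Tᵢ) = 0
T_out = Σ ṁᵢCp,ᵢTᵢ / Σ ṁᵢCp,ᵢ
      = 1554.3 / 59.644 = 26.059 °C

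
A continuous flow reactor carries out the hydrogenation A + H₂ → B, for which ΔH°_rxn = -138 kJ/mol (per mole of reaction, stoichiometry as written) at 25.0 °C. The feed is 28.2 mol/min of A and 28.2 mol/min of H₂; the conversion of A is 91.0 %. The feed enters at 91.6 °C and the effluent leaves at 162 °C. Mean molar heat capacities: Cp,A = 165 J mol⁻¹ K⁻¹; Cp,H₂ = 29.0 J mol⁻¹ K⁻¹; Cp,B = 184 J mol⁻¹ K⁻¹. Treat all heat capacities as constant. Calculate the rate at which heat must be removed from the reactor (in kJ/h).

Q_out = 191000 kJ/h

Extent of reaction ξ = 0.910 × 28.2 = 25.662 mol/min
Reaction term: ξ·ΔH°_rxn = 25.662 × -138 = -3541.4 kJ/min
Sensible, feed 91.6→25 °C: -364.36 kJ/min
Outlet flows (mol/min): A 2.538, H₂ 2.538, B 25.662
Sensible, products 25→162 °C: 714.34 kJ/min
Q = ΔH = -3191.4 kJ/min = -53.189 kW
Heat removed = 191480 kJ/h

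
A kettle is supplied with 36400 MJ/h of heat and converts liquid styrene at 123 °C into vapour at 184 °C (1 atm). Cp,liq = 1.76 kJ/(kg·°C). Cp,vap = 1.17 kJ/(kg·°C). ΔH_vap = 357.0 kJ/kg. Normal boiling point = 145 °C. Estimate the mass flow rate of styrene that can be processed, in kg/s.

ṁ = 22.9 kg/s

Δh = 1.76×(145−123) + 357.0 + 1.17×(184−145) = 441.35 kJ/kg
Q = 36400 MJ/h = 10111 kJ/s = 10111 kJ/s
ṁ = Q/Δh = 10111 / 441.35 = 22.91 kg/s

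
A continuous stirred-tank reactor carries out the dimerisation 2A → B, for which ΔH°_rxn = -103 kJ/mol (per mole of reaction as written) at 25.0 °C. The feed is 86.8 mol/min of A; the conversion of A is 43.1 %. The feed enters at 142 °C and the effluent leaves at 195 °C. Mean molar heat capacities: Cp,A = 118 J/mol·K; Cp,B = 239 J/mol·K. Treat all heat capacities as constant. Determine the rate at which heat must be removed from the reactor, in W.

Q_out = 22900 W

Extent of reaction ξ = 0.431 × 86.8 / 2 = 18.705 mol/min
Reaction term: ξ·ΔH°_rxn = 18.705 × -103 = -1926.7 kJ/min
Sensible, feed 142→25 °C: -1198.4 kJ/min
Outlet flows (mol/min): A 49.389, B 18.705
Sensible, products 25→195 °C: 1750.7 kJ/min
Q = ΔH = -1374.3 kJ/min = -22.904 kW
Heat removed = 22904 W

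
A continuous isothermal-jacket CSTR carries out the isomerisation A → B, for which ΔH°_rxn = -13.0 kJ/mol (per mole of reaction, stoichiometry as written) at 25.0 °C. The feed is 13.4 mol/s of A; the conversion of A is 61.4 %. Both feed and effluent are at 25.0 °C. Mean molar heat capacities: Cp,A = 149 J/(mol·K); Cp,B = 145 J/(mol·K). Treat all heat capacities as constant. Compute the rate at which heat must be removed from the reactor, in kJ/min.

Extent of reaction ξ = 0.614 × 13.4 = 8.2276 mol/s
Reaction term: ξ·ΔH°_rxn = 8.2276 × -13.0 = -106.96 kJ/s
Q = ΔH = -106.96 kJ/s = -106.96 kW
Heat removed = 6417.5 kJ/min

Q_out = 6420 kJ/min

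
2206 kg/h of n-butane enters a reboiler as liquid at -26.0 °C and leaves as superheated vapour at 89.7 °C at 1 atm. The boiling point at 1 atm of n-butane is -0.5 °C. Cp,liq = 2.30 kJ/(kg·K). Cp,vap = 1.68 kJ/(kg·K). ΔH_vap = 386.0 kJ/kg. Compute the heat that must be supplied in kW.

Q = 365 kW

liquid -26.0→-0.5 °C: 58.65 kJ/kg
vaporisation at -0.5 °C: 386 kJ/kg
vapour -0.5→89.7 °C: 151.54 kJ/kg
Δh = 58.65 + 386 + 151.54 = 596.19 kJ/kg
Q = ṁ·Δh = 2206 kg/h × 596.19 kJ/kg = 1.3152e+06 kJ/h
|Q| = 365.33 kW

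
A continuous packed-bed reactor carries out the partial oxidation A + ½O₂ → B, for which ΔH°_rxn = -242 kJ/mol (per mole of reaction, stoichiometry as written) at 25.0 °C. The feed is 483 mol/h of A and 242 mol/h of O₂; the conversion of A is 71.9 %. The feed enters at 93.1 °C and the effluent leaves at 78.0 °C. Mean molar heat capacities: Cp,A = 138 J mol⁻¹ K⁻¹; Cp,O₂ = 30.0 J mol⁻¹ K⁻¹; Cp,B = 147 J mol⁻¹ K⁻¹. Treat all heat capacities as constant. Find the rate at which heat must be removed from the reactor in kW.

Extent of reaction ξ = 0.719 × 483 = 347.28 mol/h
Reaction term: ξ·ΔH°_rxn = 347.28 × -242 = -84041 kJ/h
Sensible, feed 93.1→25 °C: -5033.5 kJ/h
Outlet flows (mol/h): A 135.72, O₂ 68.362, B 347.28
Sensible, products 25→78.0 °C: 3807 kJ/h
Q = ΔH = -85268 kJ/h = -23.685 kW
Heat removed = 23.685 kW

Q_out = 23.7 kW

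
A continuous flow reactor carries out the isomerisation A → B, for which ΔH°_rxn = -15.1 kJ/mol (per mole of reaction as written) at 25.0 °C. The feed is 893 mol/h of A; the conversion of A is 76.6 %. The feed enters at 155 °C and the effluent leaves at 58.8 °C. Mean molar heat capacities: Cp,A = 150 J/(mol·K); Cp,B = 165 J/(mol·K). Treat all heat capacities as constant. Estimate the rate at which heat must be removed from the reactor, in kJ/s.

Q_out = 6.35 kJ/s

Extent of reaction ξ = 0.766 × 893 = 684.04 mol/h
Reaction term: ξ·ΔH°_rxn = 684.04 × -15.1 = -10329 kJ/h
Sensible, feed 155→25 °C: -17414 kJ/h
Outlet flows (mol/h): A 208.96, B 684.04
Sensible, products 25→58.8 °C: 4874.3 kJ/h
Q = ΔH = -22868 kJ/h = -6.3523 kW
Heat removed = 6.3523 kJ/s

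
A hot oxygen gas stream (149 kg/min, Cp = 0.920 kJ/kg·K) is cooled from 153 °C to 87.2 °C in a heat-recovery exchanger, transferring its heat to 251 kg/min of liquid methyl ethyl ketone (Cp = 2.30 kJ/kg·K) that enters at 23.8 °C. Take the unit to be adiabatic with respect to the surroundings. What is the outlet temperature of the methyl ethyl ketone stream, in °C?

T_c,out = 39.4 °C

Heat released by hot stream: Q = 149 × 0.920 × (153 − 87.2) = 9019.9 kJ/min
Energy balance on cold side (adiabatic exchanger): Q = ṁ_c·Cp_c·(T_c,out − T_c,in)
T_c,out = 23.8 + 9019.9/(251 × 2.30) = 39.424 °C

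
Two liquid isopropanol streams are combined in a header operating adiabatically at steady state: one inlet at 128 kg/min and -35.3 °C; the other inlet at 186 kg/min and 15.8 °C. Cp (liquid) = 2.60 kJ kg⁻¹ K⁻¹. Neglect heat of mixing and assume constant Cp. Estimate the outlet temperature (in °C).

T_out = -5.03 °C

Adiabatic, steady state ⇒ Σ ṁᵢCp,ᵢ(T_out − Tᵢ) = 0
T_out = Σ ṁᵢCp,ᵢTᵢ / Σ ṁᵢCp,ᵢ
      = -4107 / 816.4 = -5.0306 °C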